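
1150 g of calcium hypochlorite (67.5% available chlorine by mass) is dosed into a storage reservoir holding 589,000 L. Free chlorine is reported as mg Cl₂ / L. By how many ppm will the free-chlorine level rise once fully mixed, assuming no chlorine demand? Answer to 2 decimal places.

1.32 ppm

Available chlorine delivered: 1150 g × 0.675 = 776.2 g as Cl₂.
Concentration rise: 776.2 g / 589,000 L = 1.318 mg/L = 1.32 ppm.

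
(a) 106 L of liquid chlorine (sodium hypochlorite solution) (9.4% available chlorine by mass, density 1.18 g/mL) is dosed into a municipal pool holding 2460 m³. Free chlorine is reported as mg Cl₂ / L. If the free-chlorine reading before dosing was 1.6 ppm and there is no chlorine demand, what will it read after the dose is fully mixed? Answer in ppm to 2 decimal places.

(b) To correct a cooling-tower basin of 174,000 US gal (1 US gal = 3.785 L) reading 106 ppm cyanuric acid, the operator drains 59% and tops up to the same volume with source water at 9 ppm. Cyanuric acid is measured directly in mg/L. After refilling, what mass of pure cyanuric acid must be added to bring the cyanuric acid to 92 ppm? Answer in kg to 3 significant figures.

(a) Volume: 2460 m³ = 2,460,000 L.
(a) Mass of solution: 106 L × 1000 mL/L × 1.18 g/mL = 125,100 g.
(a) Available chlorine delivered: 125,100 g × 0.094 = 11,760 g as Cl₂.
(a) Concentration rise: 11,760 g / 2,460,000 L = 4.779 mg/L = 4.78 ppm.
(a) Final FC: 1.6 + 4.78 = 6.38 ppm.

(b) Volume: 174,000 US gal × 3.785 L/gal = 658,590 L.
(b) After draining 59% and refilling: 106 × 0.41 + 9 × 0.59 = 48.77 ppm.
(b) Deficit to target: 92 − 48.77 = 43.23 mg/L.
(b) Mass: 43.23 mg/L × 658,590 L = 28,470 g cyanuric acid.

(a) 6.38 ppm; (b) 28.5 kg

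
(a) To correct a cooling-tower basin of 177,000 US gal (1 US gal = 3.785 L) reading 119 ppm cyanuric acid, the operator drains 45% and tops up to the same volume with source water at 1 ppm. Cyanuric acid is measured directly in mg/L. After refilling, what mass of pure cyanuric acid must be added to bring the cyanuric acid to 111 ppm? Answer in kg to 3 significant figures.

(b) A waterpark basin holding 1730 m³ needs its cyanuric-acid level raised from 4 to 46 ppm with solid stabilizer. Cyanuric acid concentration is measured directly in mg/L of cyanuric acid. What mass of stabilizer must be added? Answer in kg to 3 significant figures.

(a) 30.2 kg; (b) 72.7 kg

(a) Volume: 177,000 US gal × 3.785 L/gal = 669,945 L.
(a) After draining 45% and refilling: 119 × 0.55 + 1 × 0.45 = 65.9 ppm.
(a) Deficit to target: 111 − 65.9 = 45.1 mg/L.
(a) Mass: 45.1 mg/L × 669,945 L = 30,210 g cyanuric acid.

(b) Volume: 1730 m³ = 1,730,000 L.
(b) CYA to add: (46 − 4) = 42 mg/L × 1,730,000 L = 72,660 g cyanuric acid.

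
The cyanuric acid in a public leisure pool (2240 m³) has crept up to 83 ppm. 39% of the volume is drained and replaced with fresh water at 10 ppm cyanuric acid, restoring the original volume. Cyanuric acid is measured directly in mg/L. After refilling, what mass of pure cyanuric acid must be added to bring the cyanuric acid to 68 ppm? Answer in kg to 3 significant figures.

Volume: 2240 m³ = 2,240,000 L.
After draining 39% and refilling: 83 × 0.61 + 10 × 0.39 = 54.53 ppm.
Deficit to target: 68 − 54.53 = 13.47 mg/L.
Mass: 13.47 mg/L × 2,240,000 L = 30,170 g cyanuric acid.

30.2 kg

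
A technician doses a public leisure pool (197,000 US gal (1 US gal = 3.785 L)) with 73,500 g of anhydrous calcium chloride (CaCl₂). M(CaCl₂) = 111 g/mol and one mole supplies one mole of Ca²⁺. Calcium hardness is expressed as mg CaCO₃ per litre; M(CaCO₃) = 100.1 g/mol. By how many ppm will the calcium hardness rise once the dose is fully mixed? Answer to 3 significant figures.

88.9 ppm

Volume: 197,000 US gal × 3.785 L/gal = 745,645 L.
Moles of Ca²⁺: 73,500 g ÷ 111 g/mol = 662.2 mol.
As CaCO₃: 662.2 mol × 100.1 g/mol = 66,280 g.
Rise: 66,280 g / 745,645 L × 1000 = 88.89 mg/L.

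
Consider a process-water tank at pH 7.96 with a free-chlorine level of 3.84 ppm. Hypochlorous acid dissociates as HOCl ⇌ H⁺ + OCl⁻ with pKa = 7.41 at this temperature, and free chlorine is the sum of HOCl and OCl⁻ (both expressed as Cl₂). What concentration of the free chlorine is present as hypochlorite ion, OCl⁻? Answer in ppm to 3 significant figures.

3.00 ppm

[OCl⁻]/[HOCl] = 10^(pH − pKa) = 10^(7.96 − 7.41) = 10^0.55 = 3.548.
Fraction as HOCl = 1 / (1 + 3.548) = 0.2199.
OCl⁻ = (1 − 0.2199) × 3.84 ppm = 2.996 ppm.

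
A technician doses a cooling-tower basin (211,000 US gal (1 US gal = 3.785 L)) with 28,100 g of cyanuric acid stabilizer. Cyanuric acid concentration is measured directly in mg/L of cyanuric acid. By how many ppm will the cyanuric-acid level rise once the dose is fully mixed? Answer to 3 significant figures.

35.2 ppm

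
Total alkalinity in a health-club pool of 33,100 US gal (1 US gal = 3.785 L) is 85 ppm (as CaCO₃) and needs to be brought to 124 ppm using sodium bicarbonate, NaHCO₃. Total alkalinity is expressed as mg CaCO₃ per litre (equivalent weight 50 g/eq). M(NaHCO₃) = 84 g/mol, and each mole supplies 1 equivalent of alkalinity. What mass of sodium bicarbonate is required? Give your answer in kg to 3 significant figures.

Volume: 33,100 US gal × 3.785 L/gal = 125,284 L.
Alkalinity to add: (124 − 85) = 39 mg/L as CaCO₃ × 125,284 L = 4886 g as CaCO₃.
Equivalents: 4886 g ÷ 50 g/eq = 97.72 eq.
NaHCO₃ supplies 1 eq per mole → 97.72 mol.
Mass: 97.72 mol × 84 g/mol = 8209 g.

8.21 kg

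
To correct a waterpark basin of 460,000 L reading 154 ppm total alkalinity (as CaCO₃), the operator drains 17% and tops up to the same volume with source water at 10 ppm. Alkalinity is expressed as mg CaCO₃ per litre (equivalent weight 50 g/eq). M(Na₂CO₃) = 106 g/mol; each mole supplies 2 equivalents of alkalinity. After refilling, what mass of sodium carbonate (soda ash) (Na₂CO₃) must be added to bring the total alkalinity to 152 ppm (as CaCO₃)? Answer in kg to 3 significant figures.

After draining 17% and refilling: 154 × 0.83 + 10 × 0.17 = 129.52 ppm.
Deficit to target: 152 − 129.52 = 22.48 mg/L.
As CaCO₃: 22.48 mg/L × 460,000 L = 10,340 g; ÷ 50 g/eq ÷ 2 = 103.4 mol Na₂CO₃.
Mass: 103.4 × 106 = 10,960 g.

11.0 kg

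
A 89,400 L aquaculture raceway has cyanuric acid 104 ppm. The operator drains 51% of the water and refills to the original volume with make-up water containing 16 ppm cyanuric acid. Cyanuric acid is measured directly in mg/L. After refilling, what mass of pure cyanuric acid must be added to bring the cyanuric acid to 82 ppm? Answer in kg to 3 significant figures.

2.05 kg

After draining 51% and refilling: 104 × 0.49 + 16 × 0.51 = 59.12 ppm.
Deficit to target: 82 − 59.12 = 22.88 mg/L.
Mass: 22.88 mg/L × 89,400 L = 2045 g cyanuric acid.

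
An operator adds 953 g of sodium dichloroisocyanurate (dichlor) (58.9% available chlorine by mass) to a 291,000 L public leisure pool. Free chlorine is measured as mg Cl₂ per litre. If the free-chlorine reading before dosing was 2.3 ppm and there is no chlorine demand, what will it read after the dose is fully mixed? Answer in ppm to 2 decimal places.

4.23 ppm

Available chlorine delivered: 953 g × 0.589 = 561.3 g as Cl₂.
Concentration rise: 561.3 g / 291,000 L = 1.929 mg/L = 1.93 ppm.
Final FC: 2.3 + 1.93 = 4.23 ppm.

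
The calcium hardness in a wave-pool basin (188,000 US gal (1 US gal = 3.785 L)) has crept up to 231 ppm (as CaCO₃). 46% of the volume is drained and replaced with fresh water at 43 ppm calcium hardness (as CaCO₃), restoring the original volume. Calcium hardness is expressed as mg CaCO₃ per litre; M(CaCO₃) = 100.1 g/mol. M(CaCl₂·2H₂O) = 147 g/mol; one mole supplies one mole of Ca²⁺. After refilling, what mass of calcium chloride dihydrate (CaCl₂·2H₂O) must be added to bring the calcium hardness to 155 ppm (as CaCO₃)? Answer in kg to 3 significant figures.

11.0 kg

Volume: 188,000 US gal × 3.785 L/gal = 711,580 L.
After draining 46% and refilling: 231 × 0.54 + 43 × 0.46 = 144.52 ppm.
Deficit to target: 155 − 144.52 = 10.48 mg/L.
As CaCO₃: 10.48 mg/L × 711,580 L = 7457 g; ÷ 100.1 = 74.5 mol Ca²⁺.
Mass: 74.5 × 147 = 10,950 g.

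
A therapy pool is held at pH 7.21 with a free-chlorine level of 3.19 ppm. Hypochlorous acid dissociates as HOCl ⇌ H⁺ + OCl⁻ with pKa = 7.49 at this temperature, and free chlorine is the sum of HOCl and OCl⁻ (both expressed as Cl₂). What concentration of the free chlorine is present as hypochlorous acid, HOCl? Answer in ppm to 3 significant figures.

[OCl⁻]/[HOCl] = 10^(pH − pKa) = 10^(7.21 − 7.49) = 10^-0.28 = 0.5248.
Fraction as HOCl = 1 / (1 + 0.5248) = 0.6558.
HOCl = 0.6558 × 3.19 ppm = 2.092 ppm.

2.09 ppm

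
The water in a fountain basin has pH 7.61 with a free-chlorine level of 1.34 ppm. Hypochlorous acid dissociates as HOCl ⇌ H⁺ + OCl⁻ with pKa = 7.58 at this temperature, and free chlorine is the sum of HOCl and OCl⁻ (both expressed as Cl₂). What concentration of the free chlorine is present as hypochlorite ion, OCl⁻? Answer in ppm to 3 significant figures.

0.693 ppm

[OCl⁻]/[HOCl] = 10^(pH − pKa) = 10^(7.61 − 7.58) = 10^0.03 = 1.072.
Fraction as HOCl = 1 / (1 + 1.072) = 0.4827.
OCl⁻ = (1 − 0.4827) × 1.34 ppm = 0.6931 ppm.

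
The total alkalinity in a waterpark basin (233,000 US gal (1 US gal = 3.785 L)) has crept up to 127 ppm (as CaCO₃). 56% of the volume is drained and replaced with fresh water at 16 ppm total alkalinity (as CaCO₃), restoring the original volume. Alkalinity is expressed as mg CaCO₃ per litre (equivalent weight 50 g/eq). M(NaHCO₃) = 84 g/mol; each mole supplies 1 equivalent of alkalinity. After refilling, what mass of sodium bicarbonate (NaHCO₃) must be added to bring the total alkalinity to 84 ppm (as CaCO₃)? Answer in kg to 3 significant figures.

Volume: 233,000 US gal × 3.785 L/gal = 881,905 L.
After draining 56% and refilling: 127 × 0.44 + 16 × 0.56 = 64.84 ppm.
Deficit to target: 84 − 64.84 = 19.16 mg/L.
As CaCO₃: 19.16 mg/L × 881,905 L = 16,900 g; ÷ 50 g/eq ÷ 1 = 337.9 mol NaHCO₃.
Mass: 337.9 × 84 = 28,390 g.

28.4 kg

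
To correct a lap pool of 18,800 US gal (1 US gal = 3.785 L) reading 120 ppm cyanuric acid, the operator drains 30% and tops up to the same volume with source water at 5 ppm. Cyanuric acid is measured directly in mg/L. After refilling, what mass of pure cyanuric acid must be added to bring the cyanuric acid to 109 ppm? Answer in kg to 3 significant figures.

1.67 kg

Volume: 18,800 US gal × 3.785 L/gal = 71,158 L.
After draining 30% and refilling: 120 × 0.70 + 5 × 0.30 = 85.5 ppm.
Deficit to target: 109 − 85.5 = 23.5 mg/L.
Mass: 23.5 mg/L × 71,158 L = 1672 g cyanuric acid.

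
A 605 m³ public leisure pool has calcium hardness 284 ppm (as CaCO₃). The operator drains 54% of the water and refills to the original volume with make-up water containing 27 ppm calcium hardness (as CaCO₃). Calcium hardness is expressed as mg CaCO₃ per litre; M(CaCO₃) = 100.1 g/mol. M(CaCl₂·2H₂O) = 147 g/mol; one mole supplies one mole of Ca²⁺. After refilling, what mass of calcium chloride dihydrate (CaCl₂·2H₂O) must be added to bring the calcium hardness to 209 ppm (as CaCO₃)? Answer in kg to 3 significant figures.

56.7 kg

Volume: 605 m³ = 605,000 L.
After draining 54% and refilling: 284 × 0.46 + 27 × 0.54 = 145.22 ppm.
Deficit to target: 209 − 145.22 = 63.78 mg/L.
As CaCO₃: 63.78 mg/L × 605,000 L = 38,590 g; ÷ 100.1 = 385.5 mol Ca²⁺.
Mass: 385.5 × 147 = 56,670 g.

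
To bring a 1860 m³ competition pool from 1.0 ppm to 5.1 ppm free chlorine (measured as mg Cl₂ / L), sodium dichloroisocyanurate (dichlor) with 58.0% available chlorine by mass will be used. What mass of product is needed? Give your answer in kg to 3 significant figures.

Volume: 1860 m³ = 1,860,000 L.
Chlorine deficit: 5.1 − 1.0 = 4.1 ppm = 4.1 mg/L as Cl₂.
Cl₂ equivalent needed: 4.1 mg/L × 1,860,000 L = 7,626,000 mg = 7626 g.
Product at 58.0% available chlorine: 7626 / 0.58 = 13,150 g.

13.1 kg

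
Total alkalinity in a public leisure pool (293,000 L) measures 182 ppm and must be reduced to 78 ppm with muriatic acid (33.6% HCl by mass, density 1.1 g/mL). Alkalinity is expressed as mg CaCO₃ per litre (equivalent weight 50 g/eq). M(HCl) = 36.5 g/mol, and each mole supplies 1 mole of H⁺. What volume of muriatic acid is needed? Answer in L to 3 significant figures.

60.2 L

Alkalinity to neutralize: (182 − 78) = 104 mg/L as CaCO₃ × 293,000 L = 30,470 g as CaCO₃.
Equivalents of H⁺ required: 30,470 ÷ 50 g/eq = 609.4 eq = 609.4 mol HCl.
Mass of HCl: 609.4 × 36.5 = 22,240 g.
Mass of 33.6% solution: 22,240 / 0.336 = 66,200 g.
Volume: 66,200 g ÷ 1.1 g/mL = 60,190 mL.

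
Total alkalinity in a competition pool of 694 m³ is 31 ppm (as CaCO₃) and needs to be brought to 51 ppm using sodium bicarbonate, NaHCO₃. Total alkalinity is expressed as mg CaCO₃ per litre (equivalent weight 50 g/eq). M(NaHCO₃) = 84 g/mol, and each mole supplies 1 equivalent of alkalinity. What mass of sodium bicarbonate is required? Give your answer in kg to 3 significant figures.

Volume: 694 m³ = 694,000 L.
Alkalinity to add: (51 − 31) = 20 mg/L as CaCO₃ × 694,000 L = 13,880 g as CaCO₃.
Equivalents: 13,880 g ÷ 50 g/eq = 277.6 eq.
NaHCO₃ supplies 1 eq per mole → 277.6 mol.
Mass: 277.6 mol × 84 g/mol = 23,320 g.

23.3 kg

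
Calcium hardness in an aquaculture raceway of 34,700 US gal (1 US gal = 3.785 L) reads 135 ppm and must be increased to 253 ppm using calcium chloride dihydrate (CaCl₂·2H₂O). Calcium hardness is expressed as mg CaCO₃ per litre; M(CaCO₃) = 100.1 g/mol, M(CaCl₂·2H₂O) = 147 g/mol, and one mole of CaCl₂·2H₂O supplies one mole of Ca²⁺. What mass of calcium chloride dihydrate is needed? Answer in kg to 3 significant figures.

Volume: 34,700 US gal × 3.785 L/gal = 131,340 L.
Hardness to add: (253 − 135) = 118 mg/L as CaCO₃ × 131,340 L = 15,500 g as CaCO₃.
Moles of Ca²⁺ (1 mol Ca²⁺ ≡ 1 mol CaCO₃): 15,500 / 100.1 g/mol = 154.8 mol.
Mass of CaCl₂·2H₂O: 154.8 × 147 = 22,760 g.

22.8 kg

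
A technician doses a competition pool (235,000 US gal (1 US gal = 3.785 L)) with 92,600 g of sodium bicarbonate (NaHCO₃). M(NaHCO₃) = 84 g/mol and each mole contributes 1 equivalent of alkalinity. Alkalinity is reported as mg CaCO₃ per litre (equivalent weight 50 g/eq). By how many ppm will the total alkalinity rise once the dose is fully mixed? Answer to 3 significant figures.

Volume: 235,000 US gal × 3.785 L/gal = 889,475 L.
Moles of NaHCO₃: 92,600 g ÷ 84 g/mol = 1102 mol → 1102 eq of alkalinity.
As CaCO₃: 1102 eq × 50 g/eq = 55,120 g.
Rise: 55,120 g / 889,475 L × 1000 = 61.97 mg/L.

62.0 ppm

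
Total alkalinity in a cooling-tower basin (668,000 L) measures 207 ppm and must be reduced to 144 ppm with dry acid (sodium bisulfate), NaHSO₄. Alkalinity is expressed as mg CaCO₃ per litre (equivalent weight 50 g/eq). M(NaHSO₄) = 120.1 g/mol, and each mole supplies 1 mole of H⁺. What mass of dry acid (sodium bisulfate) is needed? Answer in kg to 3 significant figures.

101 kg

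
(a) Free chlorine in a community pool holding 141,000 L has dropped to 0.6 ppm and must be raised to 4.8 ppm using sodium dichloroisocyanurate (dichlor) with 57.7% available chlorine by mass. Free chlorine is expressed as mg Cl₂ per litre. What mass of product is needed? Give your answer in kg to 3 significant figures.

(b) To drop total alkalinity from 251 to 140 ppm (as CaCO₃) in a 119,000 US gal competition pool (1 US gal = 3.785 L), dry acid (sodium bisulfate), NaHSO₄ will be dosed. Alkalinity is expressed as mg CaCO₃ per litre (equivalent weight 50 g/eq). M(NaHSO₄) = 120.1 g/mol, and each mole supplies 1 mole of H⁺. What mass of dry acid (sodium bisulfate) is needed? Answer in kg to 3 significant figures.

(a) Chlorine deficit: 4.8 − 0.6 = 4.2 ppm = 4.2 mg/L as Cl₂.
(a) Cl₂ equivalent needed: 4.2 mg/L × 141,000 L = 592,200 mg = 592.2 g.
(a) Product at 57.7% available chlorine: 592.2 / 0.577 = 1026 g.

(b) Volume: 119,000 US gal × 3.785 L/gal = 450,415 L.
(b) Alkalinity to neutralize: (251 − 140) = 111 mg/L as CaCO₃ × 450,415 L = 50,000 g as CaCO₃.
(b) Equivalents of H⁺ required: 50,000 ÷ 50 g/eq = 999.9 eq = 999.9 mol NaHSO₄.
(b) Mass of NaHSO₄: 999.9 × 120.1 = 120,100 g.

(a) 1.03 kg; (b) 120 kg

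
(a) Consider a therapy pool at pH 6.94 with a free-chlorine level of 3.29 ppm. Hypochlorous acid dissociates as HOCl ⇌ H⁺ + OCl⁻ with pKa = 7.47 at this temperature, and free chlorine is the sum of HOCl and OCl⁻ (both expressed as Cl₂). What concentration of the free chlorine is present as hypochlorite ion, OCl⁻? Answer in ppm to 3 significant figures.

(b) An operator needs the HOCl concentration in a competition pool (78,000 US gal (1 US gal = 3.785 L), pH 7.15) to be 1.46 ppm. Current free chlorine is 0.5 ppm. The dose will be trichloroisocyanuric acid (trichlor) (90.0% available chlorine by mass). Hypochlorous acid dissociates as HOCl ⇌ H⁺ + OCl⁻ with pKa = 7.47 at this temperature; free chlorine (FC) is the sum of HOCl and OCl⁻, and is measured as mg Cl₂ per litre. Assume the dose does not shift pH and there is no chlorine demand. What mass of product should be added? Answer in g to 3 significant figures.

(a) [OCl⁻]/[HOCl] = 10^(pH − pKa) = 10^(6.94 − 7.47) = 10^-0.53 = 0.2951.
(a) Fraction as HOCl = 1 / (1 + 0.2951) = 0.7721.
(a) OCl⁻ = (1 − 0.7721) × 3.29 ppm = 0.7497 ppm.

(b) Volume: 78,000 US gal × 3.785 L/gal = 295,230 L.
(b) [OCl⁻]/[HOCl] = 10^(pH − pKa) = 10^(7.15 − 7.47) = 0.4786; fraction as HOCl = 1/(1 + 0.4786) = 0.6763.
(b) Free chlorine required for 1.46 ppm HOCl: 1.46 / 0.6763 = 2.159 ppm.
(b) FC to add: 2.159 − 0.5 = 1.659 mg/L as Cl₂.
(b) Cl₂ equivalent: 1.659 mg/L × 295,230 L = 489.7 g.
(b) Product at 90.0% available Cl: 489.7 / 0.9 = 544.1 g.

(a) 0.750 ppm; (b) 544 g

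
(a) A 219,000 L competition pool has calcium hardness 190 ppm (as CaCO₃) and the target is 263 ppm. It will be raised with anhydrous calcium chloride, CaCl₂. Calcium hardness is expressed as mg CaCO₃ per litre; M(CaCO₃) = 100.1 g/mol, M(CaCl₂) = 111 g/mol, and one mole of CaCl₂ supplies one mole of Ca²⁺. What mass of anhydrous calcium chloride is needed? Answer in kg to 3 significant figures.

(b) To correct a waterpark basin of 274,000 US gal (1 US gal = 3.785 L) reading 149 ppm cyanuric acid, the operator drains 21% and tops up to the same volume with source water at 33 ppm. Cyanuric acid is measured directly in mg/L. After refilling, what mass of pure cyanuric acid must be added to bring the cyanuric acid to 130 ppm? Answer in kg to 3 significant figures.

(a) 17.7 kg; (b) 5.56 kg

(a) Hardness to add: (263 − 190) = 73 mg/L as CaCO₃ × 219,000 L = 15,990 g as CaCO₃.
(a) Moles of Ca²⁺ (1 mol Ca²⁺ ≡ 1 mol CaCO₃): 15,990 / 100.1 g/mol = 159.7 mol.
(a) Mass of CaCl₂: 159.7 × 111 = 17,730 g.

(b) Volume: 274,000 US gal × 3.785 L/gal = 1,037,090 L.
(b) After draining 21% and refilling: 149 × 0.79 + 33 × 0.21 = 124.64 ppm.
(b) Deficit to target: 130 − 124.64 = 5.36 mg/L.
(b) Mass: 5.36 mg/L × 1,037,090 L = 5559 g cyanuric acid.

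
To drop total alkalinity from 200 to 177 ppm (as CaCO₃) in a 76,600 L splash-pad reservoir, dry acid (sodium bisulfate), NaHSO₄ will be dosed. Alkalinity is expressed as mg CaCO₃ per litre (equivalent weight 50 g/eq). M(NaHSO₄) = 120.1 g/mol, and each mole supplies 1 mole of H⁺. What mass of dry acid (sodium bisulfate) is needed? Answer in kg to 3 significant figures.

4.23 kg

Alkalinity to neutralize: (200 − 177) = 23 mg/L as CaCO₃ × 76,600 L = 1762 g as CaCO₃.
Equivalents of H⁺ required: 1762 ÷ 50 g/eq = 35.24 eq = 35.24 mol NaHSO₄.
Mass of NaHSO₄: 35.24 × 120.1 = 4232 g.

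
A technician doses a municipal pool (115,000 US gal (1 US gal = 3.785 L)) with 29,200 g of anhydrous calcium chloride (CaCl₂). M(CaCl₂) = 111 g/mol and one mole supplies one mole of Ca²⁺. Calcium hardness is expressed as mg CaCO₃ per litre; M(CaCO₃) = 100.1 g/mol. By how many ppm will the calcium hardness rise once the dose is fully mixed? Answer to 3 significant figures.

Volume: 115,000 US gal × 3.785 L/gal = 435,275 L.
Moles of Ca²⁺: 29,200 g ÷ 111 g/mol = 263.1 mol.
As CaCO₃: 263.1 mol × 100.1 g/mol = 26,330 g.
Rise: 26,330 g / 435,275 L × 1000 = 60.5 mg/L.

60.5 ppm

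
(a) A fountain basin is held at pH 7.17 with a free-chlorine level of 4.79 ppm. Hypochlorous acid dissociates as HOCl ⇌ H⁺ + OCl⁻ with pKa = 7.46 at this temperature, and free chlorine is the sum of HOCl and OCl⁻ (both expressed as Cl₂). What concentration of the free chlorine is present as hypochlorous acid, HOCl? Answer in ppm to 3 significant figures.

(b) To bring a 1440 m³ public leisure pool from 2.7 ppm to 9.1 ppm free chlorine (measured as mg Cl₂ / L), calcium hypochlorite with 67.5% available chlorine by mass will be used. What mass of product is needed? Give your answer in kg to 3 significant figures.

(a) [OCl⁻]/[HOCl] = 10^(pH − pKa) = 10^(7.17 − 7.46) = 10^-0.29 = 0.5129.
(a) Fraction as HOCl = 1 / (1 + 0.5129) = 0.661.
(a) HOCl = 0.661 × 4.79 ppm = 3.166 ppm.

(b) Volume: 1440 m³ = 1,440,000 L.
(b) Chlorine deficit: 9.1 − 2.7 = 6.4 ppm = 6.4 mg/L as Cl₂.
(b) Cl₂ equivalent needed: 6.4 mg/L × 1,440,000 L = 9,216,000 mg = 9216 g.
(b) Product at 67.5% available chlorine: 9216 / 0.675 = 13,650 g.

(a) 3.17 ppm; (b) 13.7 kg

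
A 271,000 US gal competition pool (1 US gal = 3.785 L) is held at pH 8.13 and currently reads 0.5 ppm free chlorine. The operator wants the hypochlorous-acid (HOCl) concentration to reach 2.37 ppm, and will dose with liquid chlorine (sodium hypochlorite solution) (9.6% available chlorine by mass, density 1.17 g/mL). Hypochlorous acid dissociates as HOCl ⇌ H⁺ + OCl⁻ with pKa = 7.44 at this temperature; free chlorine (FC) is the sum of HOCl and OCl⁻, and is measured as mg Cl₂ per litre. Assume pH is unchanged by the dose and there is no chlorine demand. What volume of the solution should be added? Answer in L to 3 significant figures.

Volume: 271,000 US gal × 3.785 L/gal = 1,025,735 L.
[OCl⁻]/[HOCl] = 10^(pH − pKa) = 10^(8.13 − 7.44) = 4.898; fraction as HOCl = 1/(1 + 4.898) = 0.1696.
Free chlorine required for 2.37 ppm HOCl: 2.37 / 0.1696 = 13.98 ppm.
FC to add: 13.98 − 0.5 = 13.48 mg/L as Cl₂.
Cl₂ equivalent: 13.48 mg/L × 1,025,735 L = 13,820 g.
Product at 9.6% available Cl: 13,820 / 0.096 = 144,000 g.
Volume: 144,000 g ÷ 1.17 g/mL = 123,100 mL.

123 L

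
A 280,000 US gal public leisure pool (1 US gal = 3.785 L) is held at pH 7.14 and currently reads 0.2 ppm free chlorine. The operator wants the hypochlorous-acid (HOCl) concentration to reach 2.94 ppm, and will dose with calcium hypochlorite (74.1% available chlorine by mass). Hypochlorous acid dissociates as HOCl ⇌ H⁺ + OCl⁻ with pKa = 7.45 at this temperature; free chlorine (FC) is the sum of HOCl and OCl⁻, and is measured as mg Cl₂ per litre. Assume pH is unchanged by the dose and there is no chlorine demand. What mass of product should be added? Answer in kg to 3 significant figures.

5.98 kg

Volume: 280,000 US gal × 3.785 L/gal = 1,059,800 L.
[OCl⁻]/[HOCl] = 10^(pH − pKa) = 10^(7.14 − 7.45) = 0.4898; fraction as HOCl = 1/(1 + 0.4898) = 0.6712.
Free chlorine required for 2.94 ppm HOCl: 2.94 / 0.6712 = 4.38 ppm.
FC to add: 4.38 − 0.2 = 4.18 mg/L as Cl₂.
Cl₂ equivalent: 4.18 mg/L × 1,059,800 L = 4430 g.
Product at 74.1% available Cl: 4430 / 0.741 = 5978 g.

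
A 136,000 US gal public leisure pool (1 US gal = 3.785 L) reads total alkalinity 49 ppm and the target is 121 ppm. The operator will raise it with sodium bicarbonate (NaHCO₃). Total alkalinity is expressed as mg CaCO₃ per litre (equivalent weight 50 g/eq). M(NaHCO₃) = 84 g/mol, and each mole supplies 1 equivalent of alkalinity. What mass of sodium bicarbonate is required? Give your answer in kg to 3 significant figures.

62.3 kg

Volume: 136,000 US gal × 3.785 L/gal = 514,760 L.
Alkalinity to add: (121 − 49) = 72 mg/L as CaCO₃ × 514,760 L = 37,060 g as CaCO₃.
Equivalents: 37,060 g ÷ 50 g/eq = 741.3 eq.
NaHCO₃ supplies 1 eq per mole → 741.3 mol.
Mass: 741.3 mol × 84 g/mol = 62,270 g.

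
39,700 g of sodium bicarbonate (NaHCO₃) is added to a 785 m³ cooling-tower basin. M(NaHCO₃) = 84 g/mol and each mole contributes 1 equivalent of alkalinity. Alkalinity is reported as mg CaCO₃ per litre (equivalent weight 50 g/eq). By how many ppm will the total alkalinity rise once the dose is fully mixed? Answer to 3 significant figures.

30.1 ppm

Volume: 785 m³ = 785,000 L.
Moles of NaHCO₃: 39,700 g ÷ 84 g/mol = 472.6 mol → 472.6 eq of alkalinity.
As CaCO₃: 472.6 eq × 50 g/eq = 23,630 g.
Rise: 23,630 g / 785,000 L × 1000 = 30.1 mg/L.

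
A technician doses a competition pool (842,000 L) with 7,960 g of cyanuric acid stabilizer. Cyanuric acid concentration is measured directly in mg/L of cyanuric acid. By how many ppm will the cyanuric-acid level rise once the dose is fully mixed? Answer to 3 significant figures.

9.45 ppm

Rise: 7,960 g / 842,000 L × 1000 = 9.454 mg/L.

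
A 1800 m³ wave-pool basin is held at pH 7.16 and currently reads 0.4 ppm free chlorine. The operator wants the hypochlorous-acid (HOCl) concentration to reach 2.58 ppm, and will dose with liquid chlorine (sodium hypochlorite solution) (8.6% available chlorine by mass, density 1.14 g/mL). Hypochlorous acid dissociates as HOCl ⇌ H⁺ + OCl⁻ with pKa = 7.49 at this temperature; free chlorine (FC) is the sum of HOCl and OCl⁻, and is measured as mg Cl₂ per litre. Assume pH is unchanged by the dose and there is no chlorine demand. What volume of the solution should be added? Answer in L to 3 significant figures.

62.2 L

Volume: 1800 m³ = 1,800,000 L.
[OCl⁻]/[HOCl] = 10^(pH − pKa) = 10^(7.16 − 7.49) = 0.4677; fraction as HOCl = 1/(1 + 0.4677) = 0.6813.
Free chlorine required for 2.58 ppm HOCl: 2.58 / 0.6813 = 3.787 ppm.
FC to add: 3.787 − 0.4 = 3.387 mg/L as Cl₂.
Cl₂ equivalent: 3.387 mg/L × 1,800,000 L = 6096 g.
Product at 8.6% available Cl: 6096 / 0.086 = 70,890 g.
Volume: 70,890 g ÷ 1.14 g/mL = 62,180 mL.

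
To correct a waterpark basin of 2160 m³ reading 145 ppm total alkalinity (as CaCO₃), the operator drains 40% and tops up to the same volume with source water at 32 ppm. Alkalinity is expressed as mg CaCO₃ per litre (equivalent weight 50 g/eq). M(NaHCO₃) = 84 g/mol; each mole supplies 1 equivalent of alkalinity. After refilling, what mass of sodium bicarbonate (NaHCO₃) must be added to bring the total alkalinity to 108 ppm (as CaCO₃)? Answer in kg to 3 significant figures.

29.8 kg

Volume: 2160 m³ = 2,160,000 L.
After draining 40% and refilling: 145 × 0.60 + 32 × 0.40 = 99.8 ppm.
Deficit to target: 108 − 99.8 = 8.2 mg/L.
As CaCO₃: 8.2 mg/L × 2,160,000 L = 17,710 g; ÷ 50 g/eq ÷ 1 = 354.2 mol NaHCO₃.
Mass: 354.2 × 84 = 29,760 g.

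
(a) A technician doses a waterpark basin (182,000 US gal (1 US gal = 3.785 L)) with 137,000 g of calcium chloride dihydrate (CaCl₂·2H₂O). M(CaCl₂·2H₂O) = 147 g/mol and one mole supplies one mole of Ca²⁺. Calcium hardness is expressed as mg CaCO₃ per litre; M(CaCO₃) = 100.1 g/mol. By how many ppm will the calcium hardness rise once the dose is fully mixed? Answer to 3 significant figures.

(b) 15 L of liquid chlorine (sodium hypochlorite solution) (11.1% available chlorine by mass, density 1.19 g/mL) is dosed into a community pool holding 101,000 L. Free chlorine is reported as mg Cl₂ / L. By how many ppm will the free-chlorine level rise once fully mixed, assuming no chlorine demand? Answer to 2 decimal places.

(a) 135 ppm; (b) 19.62 ppm

(a) Volume: 182,000 US gal × 3.785 L/gal = 688,870 L.
(a) Moles of Ca²⁺: 137,000 g ÷ 147 g/mol = 932 mol.
(a) As CaCO₃: 932 mol × 100.1 g/mol = 93,290 g.
(a) Rise: 93,290 g / 688,870 L × 1000 = 135.4 mg/L.

(b) Mass of solution: 15 L × 1000 mL/L × 1.19 g/mL = 17,850 g.
(b) Available chlorine delivered: 17,850 g × 0.111 = 1981 g as Cl₂.
(b) Concentration rise: 1981 g / 101,000 L = 19.62 mg/L = 19.62 ppm.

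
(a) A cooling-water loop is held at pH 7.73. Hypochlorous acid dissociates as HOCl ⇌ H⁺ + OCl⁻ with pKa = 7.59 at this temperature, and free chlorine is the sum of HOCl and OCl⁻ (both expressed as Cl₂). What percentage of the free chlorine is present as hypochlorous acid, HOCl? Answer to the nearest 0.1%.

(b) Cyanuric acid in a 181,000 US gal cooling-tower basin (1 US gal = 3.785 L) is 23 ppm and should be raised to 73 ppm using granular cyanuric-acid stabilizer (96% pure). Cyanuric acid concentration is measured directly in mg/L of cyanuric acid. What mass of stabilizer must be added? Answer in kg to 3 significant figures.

(a) 42.0%; (b) 35.7 kg

(a) [OCl⁻]/[HOCl] = 10^(pH − pKa) = 10^(7.73 − 7.59) = 10^0.14 = 1.38.
(a) Fraction as HOCl = 1 / (1 + 1.38) = 0.4201.

(b) Volume: 181,000 US gal × 3.785 L/gal = 685,085 L.
(b) CYA to add: (73 − 23) = 50 mg/L × 685,085 L = 34,250 g cyanuric acid.
(b) At 96% purity: 34,250 / 0.96 = 35,680 g product.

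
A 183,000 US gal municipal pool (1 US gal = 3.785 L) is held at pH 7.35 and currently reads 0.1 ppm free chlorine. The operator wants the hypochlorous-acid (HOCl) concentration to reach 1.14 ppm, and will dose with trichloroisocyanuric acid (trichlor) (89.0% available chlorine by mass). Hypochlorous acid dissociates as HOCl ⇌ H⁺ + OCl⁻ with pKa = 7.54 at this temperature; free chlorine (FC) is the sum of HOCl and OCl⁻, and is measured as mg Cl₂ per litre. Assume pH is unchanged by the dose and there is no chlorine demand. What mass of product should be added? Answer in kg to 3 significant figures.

Volume: 183,000 US gal × 3.785 L/gal = 692,655 L.
[OCl⁻]/[HOCl] = 10^(pH − pKa) = 10^(7.35 − 7.54) = 0.6457; fraction as HOCl = 1/(1 + 0.6457) = 0.6077.
Free chlorine required for 1.14 ppm HOCl: 1.14 / 0.6077 = 1.876 ppm.
FC to add: 1.876 − 0.1 = 1.776 mg/L as Cl₂.
Cl₂ equivalent: 1.776 mg/L × 692,655 L = 1230 g.
Product at 89.0% available Cl: 1230 / 0.89 = 1382 g.

1.38 kg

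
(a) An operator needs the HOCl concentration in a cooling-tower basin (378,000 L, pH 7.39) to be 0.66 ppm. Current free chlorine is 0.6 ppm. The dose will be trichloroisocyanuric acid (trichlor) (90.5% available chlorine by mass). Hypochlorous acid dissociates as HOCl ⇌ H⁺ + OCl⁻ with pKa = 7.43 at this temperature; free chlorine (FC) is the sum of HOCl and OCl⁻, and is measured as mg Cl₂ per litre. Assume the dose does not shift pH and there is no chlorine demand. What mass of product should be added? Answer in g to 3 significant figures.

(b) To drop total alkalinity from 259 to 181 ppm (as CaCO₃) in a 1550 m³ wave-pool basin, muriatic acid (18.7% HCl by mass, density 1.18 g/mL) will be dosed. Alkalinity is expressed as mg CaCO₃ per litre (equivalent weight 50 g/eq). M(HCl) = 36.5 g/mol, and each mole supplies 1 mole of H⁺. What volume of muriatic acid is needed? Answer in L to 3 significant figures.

(a) [OCl⁻]/[HOCl] = 10^(pH − pKa) = 10^(7.39 − 7.43) = 0.912; fraction as HOCl = 1/(1 + 0.912) = 0.523.
(a) Free chlorine required for 0.66 ppm HOCl: 0.66 / 0.523 = 1.262 ppm.
(a) FC to add: 1.262 − 0.6 = 0.6619 mg/L as Cl₂.
(a) Cl₂ equivalent: 0.6619 mg/L × 378,000 L = 250.2 g.
(a) Product at 90.5% available Cl: 250.2 / 0.905 = 276.5 g.

(b) Volume: 1550 m³ = 1,550,000 L.
(b) Alkalinity to neutralize: (259 − 181) = 78 mg/L as CaCO₃ × 1,550,000 L = 120,900 g as CaCO₃.
(b) Equivalents of H⁺ required: 120,900 ÷ 50 g/eq = 2418 eq = 2418 mol HCl.
(b) Mass of HCl: 2418 × 36.5 = 88,260 g.
(b) Mass of 18.7% solution: 88,260 / 0.187 = 472,000 g.
(b) Volume: 472,000 g ÷ 1.18 g/mL = 400,000 mL.

(a) 276 g; (b) 400 L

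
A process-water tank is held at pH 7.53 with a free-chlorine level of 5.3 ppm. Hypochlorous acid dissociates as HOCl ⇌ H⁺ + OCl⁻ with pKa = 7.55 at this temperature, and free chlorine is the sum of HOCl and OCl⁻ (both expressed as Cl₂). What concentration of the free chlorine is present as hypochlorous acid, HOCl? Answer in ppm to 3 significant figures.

[OCl⁻]/[HOCl] = 10^(pH − pKa) = 10^(7.53 − 7.55) = 10^-0.02 = 0.955.
Fraction as HOCl = 1 / (1 + 0.955) = 0.5115.
HOCl = 0.5115 × 5.3 ppm = 2.711 ppm.

2.71 ppm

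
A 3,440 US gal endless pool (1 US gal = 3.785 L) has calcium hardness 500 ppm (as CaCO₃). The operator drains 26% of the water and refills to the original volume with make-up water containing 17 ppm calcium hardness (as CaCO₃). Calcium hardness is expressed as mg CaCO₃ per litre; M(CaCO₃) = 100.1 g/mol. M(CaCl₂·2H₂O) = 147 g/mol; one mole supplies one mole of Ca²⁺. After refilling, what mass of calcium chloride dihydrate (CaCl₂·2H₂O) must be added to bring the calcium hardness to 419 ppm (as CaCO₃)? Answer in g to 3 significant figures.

Volume: 3,440 US gal × 3.785 L/gal = 13,020 L.
After draining 26% and refilling: 500 × 0.74 + 17 × 0.26 = 374.42 ppm.
Deficit to target: 419 − 374.42 = 44.58 mg/L.
As CaCO₃: 44.58 mg/L × 13,020 L = 580.4 g; ÷ 100.1 = 5.799 mol Ca²⁺.
Mass: 5.799 × 147 = 852.4 g.

852 g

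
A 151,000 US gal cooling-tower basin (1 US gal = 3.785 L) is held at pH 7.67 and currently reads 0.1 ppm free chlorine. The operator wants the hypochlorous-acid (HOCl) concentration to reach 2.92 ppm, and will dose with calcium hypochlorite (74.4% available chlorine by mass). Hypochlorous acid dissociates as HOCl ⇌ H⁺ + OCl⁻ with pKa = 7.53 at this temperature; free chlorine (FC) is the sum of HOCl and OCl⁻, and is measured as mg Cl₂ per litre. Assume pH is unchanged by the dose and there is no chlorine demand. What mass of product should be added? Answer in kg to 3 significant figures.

5.26 kg

Volume: 151,000 US gal × 3.785 L/gal = 571,535 L.
[OCl⁻]/[HOCl] = 10^(pH − pKa) = 10^(7.67 − 7.53) = 1.38; fraction as HOCl = 1/(1 + 1.38) = 0.4201.
Free chlorine required for 2.92 ppm HOCl: 2.92 / 0.4201 = 6.951 ppm.
FC to add: 6.951 − 0.1 = 6.851 mg/L as Cl₂.
Cl₂ equivalent: 6.851 mg/L × 571,535 L = 3915 g.
Product at 74.4% available Cl: 3915 / 0.744 = 5263 g.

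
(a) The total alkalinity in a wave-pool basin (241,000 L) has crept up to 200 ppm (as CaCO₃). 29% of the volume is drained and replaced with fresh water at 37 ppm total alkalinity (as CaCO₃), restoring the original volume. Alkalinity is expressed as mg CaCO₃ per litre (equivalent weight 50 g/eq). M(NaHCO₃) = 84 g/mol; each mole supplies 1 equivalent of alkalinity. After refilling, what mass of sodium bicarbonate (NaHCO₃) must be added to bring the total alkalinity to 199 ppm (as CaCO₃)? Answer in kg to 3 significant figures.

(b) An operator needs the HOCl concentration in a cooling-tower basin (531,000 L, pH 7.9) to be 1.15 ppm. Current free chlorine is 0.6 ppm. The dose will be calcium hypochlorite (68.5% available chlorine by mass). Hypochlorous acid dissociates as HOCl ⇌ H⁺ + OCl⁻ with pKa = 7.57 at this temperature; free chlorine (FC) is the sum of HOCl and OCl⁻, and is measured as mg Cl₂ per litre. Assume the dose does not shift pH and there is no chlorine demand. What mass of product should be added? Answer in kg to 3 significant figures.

(a) 18.7 kg; (b) 2.33 kg

(a) After draining 29% and refilling: 200 × 0.71 + 37 × 0.29 = 152.73 ppm.
(a) Deficit to target: 199 − 152.73 = 46.27 mg/L.
(a) As CaCO₃: 46.27 mg/L × 241,000 L = 11,150 g; ÷ 50 g/eq ÷ 1 = 223 mol NaHCO₃.
(a) Mass: 223 × 84 = 18,730 g.

(b) [OCl⁻]/[HOCl] = 10^(pH − pKa) = 10^(7.9 − 7.57) = 2.138; fraction as HOCl = 1/(1 + 2.138) = 0.3187.
(b) Free chlorine required for 1.15 ppm HOCl: 1.15 / 0.3187 = 3.609 ppm.
(b) FC to add: 3.609 − 0.6 = 3.009 mg/L as Cl₂.
(b) Cl₂ equivalent: 3.009 mg/L × 531,000 L = 1598 g.
(b) Product at 68.5% available Cl: 1598 / 0.685 = 2332 g.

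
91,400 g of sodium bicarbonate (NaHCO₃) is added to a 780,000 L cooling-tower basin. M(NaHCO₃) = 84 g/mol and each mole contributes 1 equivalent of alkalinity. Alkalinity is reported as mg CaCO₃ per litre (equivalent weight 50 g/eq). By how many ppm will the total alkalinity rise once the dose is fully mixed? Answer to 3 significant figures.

Moles of NaHCO₃: 91,400 g ÷ 84 g/mol = 1088 mol → 1088 eq of alkalinity.
As CaCO₃: 1088 eq × 50 g/eq = 54,400 g.
Rise: 54,400 g / 780,000 L × 1000 = 69.75 mg/L.

69.7 ppm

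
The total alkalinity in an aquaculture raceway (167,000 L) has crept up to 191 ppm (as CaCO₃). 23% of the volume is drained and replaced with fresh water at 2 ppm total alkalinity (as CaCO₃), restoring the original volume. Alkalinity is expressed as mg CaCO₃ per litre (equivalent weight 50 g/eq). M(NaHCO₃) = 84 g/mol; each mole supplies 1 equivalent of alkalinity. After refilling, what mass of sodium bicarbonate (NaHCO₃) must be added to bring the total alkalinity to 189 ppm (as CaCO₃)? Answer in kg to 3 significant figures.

11.6 kg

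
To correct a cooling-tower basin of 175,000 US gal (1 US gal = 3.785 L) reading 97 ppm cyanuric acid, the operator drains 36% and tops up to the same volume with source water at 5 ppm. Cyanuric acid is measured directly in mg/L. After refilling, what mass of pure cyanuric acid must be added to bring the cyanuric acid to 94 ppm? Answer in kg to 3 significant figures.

Volume: 175,000 US gal × 3.785 L/gal = 662,375 L.
After draining 36% and refilling: 97 × 0.64 + 5 × 0.36 = 63.88 ppm.
Deficit to target: 94 − 63.88 = 30.12 mg/L.
Mass: 30.12 mg/L × 662,375 L = 19,950 g cyanuric acid.

20.0 kg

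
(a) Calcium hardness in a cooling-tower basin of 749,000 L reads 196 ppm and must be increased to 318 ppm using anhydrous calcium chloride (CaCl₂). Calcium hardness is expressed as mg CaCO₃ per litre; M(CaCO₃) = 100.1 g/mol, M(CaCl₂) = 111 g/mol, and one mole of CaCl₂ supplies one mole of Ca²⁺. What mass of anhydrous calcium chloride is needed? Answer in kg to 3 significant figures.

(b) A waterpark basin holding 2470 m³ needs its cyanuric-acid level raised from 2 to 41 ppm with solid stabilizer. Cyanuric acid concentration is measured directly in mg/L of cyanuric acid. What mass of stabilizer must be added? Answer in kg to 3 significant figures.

(a) 101 kg; (b) 96.3 kg

(a) Hardness to add: (318 − 196) = 122 mg/L as CaCO₃ × 749,000 L = 91,380 g as CaCO₃.
(a) Moles of Ca²⁺ (1 mol Ca²⁺ ≡ 1 mol CaCO₃): 91,380 / 100.1 g/mol = 912.9 mol.
(a) Mass of CaCl₂: 912.9 × 111 = 101,300 g.

(b) Volume: 2470 m³ = 2,470,000 L.
(b) CYA to add: (41 − 2) = 39 mg/L × 2,470,000 L = 96,330 g cyanuric acid.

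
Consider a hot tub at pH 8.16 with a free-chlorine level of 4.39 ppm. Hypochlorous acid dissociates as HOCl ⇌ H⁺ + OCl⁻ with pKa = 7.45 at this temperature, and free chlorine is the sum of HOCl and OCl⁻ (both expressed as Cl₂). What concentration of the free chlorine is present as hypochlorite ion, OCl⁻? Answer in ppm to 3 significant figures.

3.67 ppm

[OCl⁻]/[HOCl] = 10^(pH − pKa) = 10^(8.16 − 7.45) = 10^0.71 = 5.129.
Fraction as HOCl = 1 / (1 + 5.129) = 0.1632.
OCl⁻ = (1 − 0.1632) × 4.39 ppm = 3.674 ppm.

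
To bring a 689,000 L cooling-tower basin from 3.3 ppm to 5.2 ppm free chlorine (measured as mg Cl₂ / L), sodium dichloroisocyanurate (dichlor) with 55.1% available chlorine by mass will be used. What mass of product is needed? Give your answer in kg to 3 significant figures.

Chlorine deficit: 5.2 − 3.3 = 1.9 ppm = 1.9 mg/L as Cl₂.
Cl₂ equivalent needed: 1.9 mg/L × 689,000 L = 1,309,000 mg = 1309 g.
Product at 55.1% available chlorine: 1309 / 0.551 = 2376 g.

2.38 kg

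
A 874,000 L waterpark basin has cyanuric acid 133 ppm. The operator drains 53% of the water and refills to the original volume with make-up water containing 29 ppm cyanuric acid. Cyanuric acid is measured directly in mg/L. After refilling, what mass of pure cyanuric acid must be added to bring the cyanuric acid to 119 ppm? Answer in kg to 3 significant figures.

After draining 53% and refilling: 133 × 0.47 + 29 × 0.53 = 77.88 ppm.
Deficit to target: 119 − 77.88 = 41.12 mg/L.
Mass: 41.12 mg/L × 874,000 L = 35,940 g cyanuric acid.

35.9 kg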